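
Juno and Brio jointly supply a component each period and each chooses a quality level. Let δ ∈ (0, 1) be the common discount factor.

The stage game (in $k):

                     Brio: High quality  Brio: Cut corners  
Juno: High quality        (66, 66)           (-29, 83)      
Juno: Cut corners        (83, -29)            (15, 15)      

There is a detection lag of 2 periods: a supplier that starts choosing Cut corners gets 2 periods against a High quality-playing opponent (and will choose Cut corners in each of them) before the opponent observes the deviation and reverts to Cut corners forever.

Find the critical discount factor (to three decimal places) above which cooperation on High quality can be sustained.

0.500

Deviating for the 2 undetected periods gains 83−66 = 17 per period over cooperation, then loses 66−15 = 51 per period forever once punishment starts.
Gain: 17(1 + δ + … + δ^1); loss: 51·δ^2/(1−δ).
No profitable deviation ⇔ 17(1−δ^2) ≤ 51·δ^2, i.e. δ^2 ≥ 17/(17+51) = 1/4.
Hence δ ≥ (1/4)^(1/2) ≈ 0.500.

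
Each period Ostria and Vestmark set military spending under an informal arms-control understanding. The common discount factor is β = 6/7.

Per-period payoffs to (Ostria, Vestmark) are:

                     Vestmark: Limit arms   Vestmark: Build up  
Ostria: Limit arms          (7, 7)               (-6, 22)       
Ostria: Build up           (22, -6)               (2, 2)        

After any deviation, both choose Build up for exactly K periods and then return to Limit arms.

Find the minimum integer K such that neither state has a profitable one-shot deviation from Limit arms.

No profitable deviation requires (7−2)(β+…+β^K) ≥ 22−7, i.e. β+…+β^K ≥ 3 ≈ 3.0000.
With β = 6/7, the partial sums are K=1: 0.8571, K=2: 1.5918, K=3: 2.2216, K=4: 2.7613, K=5: 3.2240.
K = 5 is the first length at which the sum reaches 3.0000.

5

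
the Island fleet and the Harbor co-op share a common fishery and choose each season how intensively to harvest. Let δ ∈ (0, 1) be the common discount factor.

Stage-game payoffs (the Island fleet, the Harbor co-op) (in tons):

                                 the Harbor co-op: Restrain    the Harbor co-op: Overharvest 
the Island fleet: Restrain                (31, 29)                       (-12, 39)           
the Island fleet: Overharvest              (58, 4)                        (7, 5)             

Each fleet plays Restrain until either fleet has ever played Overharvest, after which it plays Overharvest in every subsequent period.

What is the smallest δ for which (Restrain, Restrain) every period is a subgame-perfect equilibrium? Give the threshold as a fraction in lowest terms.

the Island fleet's threshold: (58−31)/(58−7) = 9/17.
the Harbor co-op's threshold: (39−29)/(39−5) = 5/17.
9/17 > 5/17, so the Island fleet binds and δ* = 9/17.

9/17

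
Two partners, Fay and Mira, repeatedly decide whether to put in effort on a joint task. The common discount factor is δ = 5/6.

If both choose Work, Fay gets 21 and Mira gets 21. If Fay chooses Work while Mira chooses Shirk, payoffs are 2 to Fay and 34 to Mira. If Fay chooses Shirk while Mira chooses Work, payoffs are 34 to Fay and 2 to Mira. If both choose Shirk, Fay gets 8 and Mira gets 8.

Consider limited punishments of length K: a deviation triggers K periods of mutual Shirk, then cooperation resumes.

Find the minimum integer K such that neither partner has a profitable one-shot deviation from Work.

2

No profitable deviation requires (21−8)(δ+…+δ^K) ≥ 34−21, i.e. δ+…+δ^K ≥ 1 ≈ 1.0000.
With δ = 5/6, the partial sums are K=1: 0.8333, K=2: 1.5278.
K = 2 is the first length at which the sum reaches 1.0000.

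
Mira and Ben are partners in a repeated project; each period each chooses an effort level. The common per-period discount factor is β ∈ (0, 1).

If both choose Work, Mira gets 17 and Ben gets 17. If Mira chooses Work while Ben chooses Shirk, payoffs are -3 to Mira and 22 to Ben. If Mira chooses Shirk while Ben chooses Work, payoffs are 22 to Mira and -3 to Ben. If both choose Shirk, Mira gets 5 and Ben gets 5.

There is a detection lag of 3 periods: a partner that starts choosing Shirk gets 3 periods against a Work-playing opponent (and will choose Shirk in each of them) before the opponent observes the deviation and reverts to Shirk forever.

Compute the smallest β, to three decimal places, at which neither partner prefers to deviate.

Deviating for the 3 undetected periods gains 22−17 = 5 per period over cooperation, then loses 17−5 = 12 per period forever once punishment starts.
Gain: 5(1 + β + … + β^2); loss: 12·β^3/(1−β).
No profitable deviation ⇔ 5(1−β^3) ≤ 12·β^3, i.e. β^3 ≥ 5/(5+12) = 5/17.
Hence β ≥ (5/17)^(1/3) ≈ 0.665.

0.665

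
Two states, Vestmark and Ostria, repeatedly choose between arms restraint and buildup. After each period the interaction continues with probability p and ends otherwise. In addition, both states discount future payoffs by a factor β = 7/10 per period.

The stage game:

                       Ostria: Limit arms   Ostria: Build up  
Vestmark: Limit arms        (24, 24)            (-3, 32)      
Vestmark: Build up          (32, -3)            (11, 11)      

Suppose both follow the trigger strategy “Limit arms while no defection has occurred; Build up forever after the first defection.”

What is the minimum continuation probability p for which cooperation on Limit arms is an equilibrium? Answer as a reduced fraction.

Expected continuation weight on next period's payoff is β·p = 7/10·p, which plays the role of the discount factor.
Cooperation requires 7/10·p ≥ (32−24)/(32−11) = 8/21, hence p ≥ 80/147.

80/147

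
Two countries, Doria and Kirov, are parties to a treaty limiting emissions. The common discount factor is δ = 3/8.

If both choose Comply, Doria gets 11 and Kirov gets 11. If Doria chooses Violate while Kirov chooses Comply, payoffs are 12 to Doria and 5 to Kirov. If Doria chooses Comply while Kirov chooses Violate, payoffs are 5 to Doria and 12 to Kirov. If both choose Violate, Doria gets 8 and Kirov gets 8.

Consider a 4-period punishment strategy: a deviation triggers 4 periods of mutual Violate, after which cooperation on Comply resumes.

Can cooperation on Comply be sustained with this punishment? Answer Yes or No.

Yes

A one-shot deviation gives 12 now, then 8 for 4 periods, then back to 11.
Gain from deviating: (12−11) today; loss: (11−8) in each of the next 4 periods.
No-deviation condition: (11−8)(δ+…+δ^4) ≥ 12−11, i.e. δ+…+δ^4 ≥ 1/3.
At δ = 3/8: δ+…+δ^4 = 0.5881 ≥ 0.3333.
So cooperation is sustainable.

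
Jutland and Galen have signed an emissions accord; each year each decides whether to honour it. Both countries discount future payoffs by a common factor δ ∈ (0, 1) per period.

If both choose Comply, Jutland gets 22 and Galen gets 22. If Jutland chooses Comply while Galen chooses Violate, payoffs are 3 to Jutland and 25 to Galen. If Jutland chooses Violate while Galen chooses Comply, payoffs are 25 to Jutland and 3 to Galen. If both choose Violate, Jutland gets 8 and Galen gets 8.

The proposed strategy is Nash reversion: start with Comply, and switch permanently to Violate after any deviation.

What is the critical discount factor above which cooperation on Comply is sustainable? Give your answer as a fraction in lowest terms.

3/17

Under grim trigger the critical discount factor is (T−C)/(T−P) with T = 25, C = 22, P = 8.
δ* = (25−22)/(25−8) = 3/17.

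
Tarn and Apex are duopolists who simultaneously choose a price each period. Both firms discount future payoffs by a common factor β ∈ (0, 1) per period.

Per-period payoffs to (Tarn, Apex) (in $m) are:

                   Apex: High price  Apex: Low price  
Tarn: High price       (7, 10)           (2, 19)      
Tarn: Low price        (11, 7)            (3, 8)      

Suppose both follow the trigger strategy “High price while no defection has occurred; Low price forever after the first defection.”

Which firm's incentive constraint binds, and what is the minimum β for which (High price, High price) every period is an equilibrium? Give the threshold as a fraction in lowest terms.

For Tarn: deviation gain 11−7 = 4, per-period punishment loss 7−3 = 4. IC gives β ≥ 4/8 = 1/2.
For Apex: gain 9, loss 2 per period, so β ≥ 9/11.
The tighter constraint is Apex's, so cooperation needs β ≥ 9/11.

Apex; β ≥ 9/11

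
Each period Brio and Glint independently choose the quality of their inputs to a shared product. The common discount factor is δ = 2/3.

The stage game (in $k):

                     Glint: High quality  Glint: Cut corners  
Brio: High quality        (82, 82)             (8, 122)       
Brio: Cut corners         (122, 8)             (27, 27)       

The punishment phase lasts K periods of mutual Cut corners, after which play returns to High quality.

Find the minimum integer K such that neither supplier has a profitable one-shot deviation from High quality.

Need Σ_{k=1}^{K} δ^k ≥ (122−82)/(82−27) = 0.7273 at δ = 2/3.
At K = 1 the sum is 0.6667 < 0.7273; at K = 2 it is 1.1111 ≥ 0.7273.
So the minimum punishment length is K = 2.

2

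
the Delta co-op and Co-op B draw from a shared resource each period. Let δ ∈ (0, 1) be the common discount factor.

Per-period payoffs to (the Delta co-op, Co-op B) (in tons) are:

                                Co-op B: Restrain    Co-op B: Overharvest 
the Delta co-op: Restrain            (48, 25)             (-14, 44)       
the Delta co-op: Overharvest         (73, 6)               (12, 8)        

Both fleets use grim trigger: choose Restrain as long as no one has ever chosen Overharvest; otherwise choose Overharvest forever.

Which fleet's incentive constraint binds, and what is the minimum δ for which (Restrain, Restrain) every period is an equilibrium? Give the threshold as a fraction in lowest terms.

For the Delta co-op: deviation gain 73−48 = 25, per-period punishment loss 48−12 = 36. IC gives δ ≥ 25/61.
For Co-op B: gain 19, loss 17 per period, so δ ≥ 19/36.
The tighter constraint is Co-op B's, so cooperation needs δ ≥ 19/36.

Co-op B; δ ≥ 19/36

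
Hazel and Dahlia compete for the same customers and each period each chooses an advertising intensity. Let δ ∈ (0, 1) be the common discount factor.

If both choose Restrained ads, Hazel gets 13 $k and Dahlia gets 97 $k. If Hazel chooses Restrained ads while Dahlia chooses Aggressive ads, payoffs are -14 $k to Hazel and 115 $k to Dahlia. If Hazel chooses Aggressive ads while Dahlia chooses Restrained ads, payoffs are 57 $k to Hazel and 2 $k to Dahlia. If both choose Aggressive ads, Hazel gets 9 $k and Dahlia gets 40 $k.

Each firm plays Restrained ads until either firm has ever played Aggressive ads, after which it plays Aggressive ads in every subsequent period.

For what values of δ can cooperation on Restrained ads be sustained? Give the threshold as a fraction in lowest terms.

11/12

Hazel: cooperation gives 13 each period; deviation gives 57 once then 9 forever.
  13/(1−δ) ≥ 57 + 9δ/(1−δ) ⇒ δ ≥ 44/48 = 11/12.
Dahlia: cooperation gives 97 each period; deviation gives 115 once then 40 forever.
  δ ≥ 18/75 = 6/25.
Both must hold, so the binding constraint is Hazel's: δ ≥ 11/12.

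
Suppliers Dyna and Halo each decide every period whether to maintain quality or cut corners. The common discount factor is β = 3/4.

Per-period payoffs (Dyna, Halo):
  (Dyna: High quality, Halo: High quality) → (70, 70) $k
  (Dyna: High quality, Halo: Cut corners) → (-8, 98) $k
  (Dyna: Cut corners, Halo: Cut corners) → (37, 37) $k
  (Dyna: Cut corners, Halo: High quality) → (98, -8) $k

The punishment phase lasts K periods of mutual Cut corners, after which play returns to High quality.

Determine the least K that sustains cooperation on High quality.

Need Σ_{k=1}^{K} β^k ≥ (98−70)/(70−37) = 0.8485 at β = 3/4.
At K = 1 the sum is 0.7500 < 0.8485; at K = 2 it is 1.3125 ≥ 0.8485.
So the minimum punishment length is K = 2.

2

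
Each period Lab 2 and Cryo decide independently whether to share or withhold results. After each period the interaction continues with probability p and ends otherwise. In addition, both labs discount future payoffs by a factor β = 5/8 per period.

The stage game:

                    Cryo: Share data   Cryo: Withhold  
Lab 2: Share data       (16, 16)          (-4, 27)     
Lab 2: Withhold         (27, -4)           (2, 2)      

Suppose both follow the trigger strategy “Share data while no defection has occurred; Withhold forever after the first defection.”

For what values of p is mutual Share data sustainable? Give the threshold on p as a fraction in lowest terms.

88/125

With continuation probability p and discount β, the effective per-period discount factor is βp.
Grim-trigger IC: βp ≥ (27−16)/(27−2) = 11/25.
So p ≥ (11/25)/(5/8) = 88/125.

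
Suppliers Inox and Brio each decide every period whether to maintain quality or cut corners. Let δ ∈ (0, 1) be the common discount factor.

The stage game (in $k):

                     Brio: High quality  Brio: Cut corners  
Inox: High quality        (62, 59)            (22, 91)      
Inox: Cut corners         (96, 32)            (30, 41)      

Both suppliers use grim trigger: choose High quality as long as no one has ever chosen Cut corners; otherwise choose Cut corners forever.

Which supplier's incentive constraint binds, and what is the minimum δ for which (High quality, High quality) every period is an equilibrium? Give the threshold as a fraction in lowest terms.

Brio; δ ≥ 16/25

Inox's threshold: (96−62)/(96−30) = 17/33.
Brio's threshold: (91−59)/(91−41) = 16/25.
17/33 < 16/25, so Brio binds and δ* = 16/25.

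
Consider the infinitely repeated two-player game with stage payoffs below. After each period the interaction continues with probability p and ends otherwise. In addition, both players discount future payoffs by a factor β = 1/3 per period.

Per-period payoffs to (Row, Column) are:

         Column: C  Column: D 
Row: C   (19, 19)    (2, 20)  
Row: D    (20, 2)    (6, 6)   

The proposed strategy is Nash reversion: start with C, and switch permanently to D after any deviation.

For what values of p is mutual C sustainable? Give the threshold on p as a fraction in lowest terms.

3/14

Expected continuation weight on next period's payoff is β·p = 1/3·p, which plays the role of the discount factor.
Cooperation requires 1/3·p ≥ (20−19)/(20−6) = 1/14, hence p ≥ 3/14.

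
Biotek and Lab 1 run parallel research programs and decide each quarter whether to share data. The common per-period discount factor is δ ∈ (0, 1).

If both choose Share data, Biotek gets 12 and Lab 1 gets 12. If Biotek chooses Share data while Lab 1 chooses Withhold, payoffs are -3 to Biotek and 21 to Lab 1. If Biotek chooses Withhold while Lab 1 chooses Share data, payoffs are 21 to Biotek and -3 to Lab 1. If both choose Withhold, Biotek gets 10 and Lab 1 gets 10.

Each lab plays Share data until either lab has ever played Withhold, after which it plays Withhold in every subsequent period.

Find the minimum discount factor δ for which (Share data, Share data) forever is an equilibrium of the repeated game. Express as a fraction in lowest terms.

9/11

One-period gain from deviating is 21 − 12 = 9. The loss is 12 − 10 = 2 in every subsequent period, with present value 2·δ/(1−δ).
Deviation is unprofitable when 2·δ/(1−δ) ≥ 9, i.e. δ/(1−δ) ≥ 9/2.
Equivalently δ ≥ 9/(9+2) = 9/11.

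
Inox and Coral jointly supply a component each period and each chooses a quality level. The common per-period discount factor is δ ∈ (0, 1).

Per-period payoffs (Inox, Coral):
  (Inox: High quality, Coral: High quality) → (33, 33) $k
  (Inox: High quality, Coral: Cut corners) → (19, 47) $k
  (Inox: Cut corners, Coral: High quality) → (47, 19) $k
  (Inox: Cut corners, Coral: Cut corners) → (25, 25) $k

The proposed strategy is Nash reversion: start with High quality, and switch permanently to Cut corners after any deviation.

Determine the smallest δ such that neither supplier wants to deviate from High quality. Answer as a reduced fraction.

Cooperation forever yields 33 each period: 33/(1−δ).
Deviating yields 47 once, then 25 forever: 47 + 25δ/(1−δ).
No profitable deviation requires 33/(1−δ) ≥ 47 + 25δ/(1−δ).
Multiplying by (1−δ): 33 ≥ 47(1−δ) + 25δ = 47 − 22δ.
So 22δ ≥ 14, i.e. δ ≥ 14/22 = 7/11.

7/11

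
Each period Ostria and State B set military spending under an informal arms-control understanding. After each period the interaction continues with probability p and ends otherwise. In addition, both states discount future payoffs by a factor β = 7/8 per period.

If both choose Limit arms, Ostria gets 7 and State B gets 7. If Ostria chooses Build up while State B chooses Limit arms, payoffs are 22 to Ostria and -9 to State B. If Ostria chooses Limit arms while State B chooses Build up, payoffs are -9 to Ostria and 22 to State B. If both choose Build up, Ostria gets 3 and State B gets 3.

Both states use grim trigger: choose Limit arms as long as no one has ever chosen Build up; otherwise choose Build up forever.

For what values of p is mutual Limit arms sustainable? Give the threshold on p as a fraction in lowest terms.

With continuation probability p and discount β, the effective per-period discount factor is βp.
Grim-trigger IC: βp ≥ (22−7)/(22−3) = 15/19.
So p ≥ (15/19)/(7/8) = 120/133.

120/133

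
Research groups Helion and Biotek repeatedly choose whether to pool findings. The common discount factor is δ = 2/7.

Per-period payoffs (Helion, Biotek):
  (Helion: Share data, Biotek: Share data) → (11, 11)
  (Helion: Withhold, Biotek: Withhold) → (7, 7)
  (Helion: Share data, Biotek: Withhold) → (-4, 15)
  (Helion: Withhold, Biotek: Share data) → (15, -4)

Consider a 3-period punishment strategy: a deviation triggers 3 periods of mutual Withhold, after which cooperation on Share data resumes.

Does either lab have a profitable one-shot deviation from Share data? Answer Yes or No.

Comparing payoff streams over the 4 periods until play realigns: cooperate → 11(1+δ+…+δ^3); deviate → 15 + 7(δ+…+δ^3).
Cooperation is sustained iff (11−7)(δ+…+δ^3) ≥ 15−11.
δ+…+δ^3 = 2/7·(1−(2/7)^3)/(1−2/7) = 0.3907, and (15−11)/(11−7) = 1.0000.
0.3907 < 1.0000, so cooperation is not sustainable.

Yes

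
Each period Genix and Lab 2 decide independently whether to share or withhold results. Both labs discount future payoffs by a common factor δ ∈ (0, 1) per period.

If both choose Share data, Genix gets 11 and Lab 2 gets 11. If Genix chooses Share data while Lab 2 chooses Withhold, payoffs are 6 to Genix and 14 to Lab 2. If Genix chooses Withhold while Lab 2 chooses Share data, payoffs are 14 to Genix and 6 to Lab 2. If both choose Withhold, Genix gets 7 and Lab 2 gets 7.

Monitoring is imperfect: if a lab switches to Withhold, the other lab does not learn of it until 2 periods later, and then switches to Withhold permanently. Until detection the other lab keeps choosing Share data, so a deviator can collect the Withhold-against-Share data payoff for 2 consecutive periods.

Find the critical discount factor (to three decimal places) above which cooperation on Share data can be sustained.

The best deviation is to choose Withhold for all 2 undetected periods, earning 14 each, then 7 forever once detected.
Deviation value: 14(1−δ^2)/(1−δ) + 7δ^2/(1−δ); cooperation value: 11/(1−δ).
IC: 11 ≥ 14(1−δ^2) + 7δ^2 = 14 − 7δ^2.
So δ^2 ≥ 3/7, giving δ ≥ (3/7)^(1/2) ≈ 0.655.

0.655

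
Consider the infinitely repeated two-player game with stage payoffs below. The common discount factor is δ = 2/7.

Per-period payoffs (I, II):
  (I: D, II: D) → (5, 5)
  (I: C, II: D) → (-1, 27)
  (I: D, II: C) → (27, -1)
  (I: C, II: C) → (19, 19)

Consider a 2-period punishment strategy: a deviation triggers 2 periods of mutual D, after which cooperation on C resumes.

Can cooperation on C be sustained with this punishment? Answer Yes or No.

Comparing payoff streams over the 3 periods until play realigns: cooperate → 19(1+δ+…+δ^2); deviate → 27 + 5(δ+…+δ^2).
Cooperation is sustained iff (19−5)(δ+…+δ^2) ≥ 27−19.
δ+…+δ^2 = 2/7·(1−(2/7)^2)/(1−2/7) = 0.3673, and (27−19)/(19−5) = 0.5714.
0.3673 < 0.5714, so cooperation is not sustainable.

No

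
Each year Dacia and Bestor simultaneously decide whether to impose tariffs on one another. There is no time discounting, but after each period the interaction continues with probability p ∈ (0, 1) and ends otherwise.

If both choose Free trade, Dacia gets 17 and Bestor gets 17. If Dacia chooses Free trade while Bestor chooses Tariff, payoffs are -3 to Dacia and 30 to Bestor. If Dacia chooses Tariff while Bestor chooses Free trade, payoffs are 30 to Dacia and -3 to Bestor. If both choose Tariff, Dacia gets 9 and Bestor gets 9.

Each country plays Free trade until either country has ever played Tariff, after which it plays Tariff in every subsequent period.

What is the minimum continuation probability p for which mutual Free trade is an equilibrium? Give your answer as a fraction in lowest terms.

Expected cooperation value is 17 + p·17 + p²·17 + … = 17/(1−p); deviation gives 30 + p·9/(1−p).
17 ≥ 30(1−p) + 9p ⇒ 21p ≥ 13 ⇒ p ≥ 13/21.

13/21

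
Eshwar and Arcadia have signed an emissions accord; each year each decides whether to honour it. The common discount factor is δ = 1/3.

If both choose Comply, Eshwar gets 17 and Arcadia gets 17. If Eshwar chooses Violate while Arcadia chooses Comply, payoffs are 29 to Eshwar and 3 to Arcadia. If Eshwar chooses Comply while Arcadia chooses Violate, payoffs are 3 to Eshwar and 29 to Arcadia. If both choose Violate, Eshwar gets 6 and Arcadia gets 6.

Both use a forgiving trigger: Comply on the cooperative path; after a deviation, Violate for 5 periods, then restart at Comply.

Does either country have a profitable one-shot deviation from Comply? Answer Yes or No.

Yes

IC: δ+…+δ^5 ≥ (29−17)/(17−6) = 12/11.
At δ = 1/3: partial sum = 0.4979 < 1.0909. Cooperation not sustainable.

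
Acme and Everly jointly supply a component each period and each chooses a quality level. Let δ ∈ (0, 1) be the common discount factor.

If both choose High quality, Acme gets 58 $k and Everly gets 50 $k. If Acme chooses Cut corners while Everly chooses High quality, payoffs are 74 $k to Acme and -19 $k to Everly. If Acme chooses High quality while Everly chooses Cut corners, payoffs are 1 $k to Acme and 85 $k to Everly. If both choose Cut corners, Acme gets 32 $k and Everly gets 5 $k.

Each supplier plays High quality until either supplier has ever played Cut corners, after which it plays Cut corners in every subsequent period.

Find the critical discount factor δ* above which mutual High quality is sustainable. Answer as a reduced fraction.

7/16

Acme: cooperation gives 58 each period; deviation gives 74 once then 32 forever.
  58/(1−δ) ≥ 74 + 32δ/(1−δ) ⇒ δ ≥ 16/42 = 8/21.
Everly: cooperation gives 50 each period; deviation gives 85 once then 5 forever.
  δ ≥ 35/80 = 7/16.
Both must hold, so the binding constraint is Everly's: δ ≥ 7/16.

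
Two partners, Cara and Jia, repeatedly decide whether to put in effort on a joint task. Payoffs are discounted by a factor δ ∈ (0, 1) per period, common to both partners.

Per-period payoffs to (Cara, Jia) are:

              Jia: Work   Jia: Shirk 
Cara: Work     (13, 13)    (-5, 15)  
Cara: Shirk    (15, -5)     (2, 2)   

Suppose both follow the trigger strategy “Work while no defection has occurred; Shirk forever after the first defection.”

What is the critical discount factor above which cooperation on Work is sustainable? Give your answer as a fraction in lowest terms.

Cooperation forever yields 13 each period: 13/(1−δ).
Deviating yields 15 once, then 2 forever: 15 + 2δ/(1−δ).
No profitable deviation requires 13/(1−δ) ≥ 15 + 2δ/(1−δ).
Multiplying by (1−δ): 13 ≥ 15(1−δ) + 2δ = 15 − 13δ.
So 13δ ≥ 2, i.e. δ ≥ 2/13.

2/13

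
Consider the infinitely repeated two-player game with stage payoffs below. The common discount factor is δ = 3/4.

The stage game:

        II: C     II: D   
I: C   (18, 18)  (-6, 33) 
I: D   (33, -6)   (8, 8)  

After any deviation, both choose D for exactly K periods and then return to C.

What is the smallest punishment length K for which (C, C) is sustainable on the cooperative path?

3

No profitable deviation requires (18−8)(δ+…+δ^K) ≥ 33−18, i.e. δ+…+δ^K ≥ 3/2 ≈ 1.5000.
With δ = 3/4, the partial sums are K=1: 0.7500, K=2: 1.3125, K=3: 1.7344.
K = 3 is the first length at which the sum reaches 1.5000.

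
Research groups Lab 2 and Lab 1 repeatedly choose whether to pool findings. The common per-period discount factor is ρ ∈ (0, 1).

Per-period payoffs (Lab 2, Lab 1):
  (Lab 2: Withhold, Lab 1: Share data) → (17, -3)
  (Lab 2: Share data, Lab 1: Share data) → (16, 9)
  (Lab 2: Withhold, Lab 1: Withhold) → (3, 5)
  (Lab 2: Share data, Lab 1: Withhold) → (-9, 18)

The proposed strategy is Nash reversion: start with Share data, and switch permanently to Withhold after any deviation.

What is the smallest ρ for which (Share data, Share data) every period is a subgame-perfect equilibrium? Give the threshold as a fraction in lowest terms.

Lab 2: cooperation gives 16 each period; deviation gives 17 once then 3 forever.
  16/(1−ρ) ≥ 17 + 3ρ/(1−ρ) ⇒ ρ ≥ 1/14.
Lab 1: cooperation gives 9 each period; deviation gives 18 once then 5 forever.
  ρ ≥ 9/13.
Both must hold, so the binding constraint is Lab 1's: ρ ≥ 9/13.

9/13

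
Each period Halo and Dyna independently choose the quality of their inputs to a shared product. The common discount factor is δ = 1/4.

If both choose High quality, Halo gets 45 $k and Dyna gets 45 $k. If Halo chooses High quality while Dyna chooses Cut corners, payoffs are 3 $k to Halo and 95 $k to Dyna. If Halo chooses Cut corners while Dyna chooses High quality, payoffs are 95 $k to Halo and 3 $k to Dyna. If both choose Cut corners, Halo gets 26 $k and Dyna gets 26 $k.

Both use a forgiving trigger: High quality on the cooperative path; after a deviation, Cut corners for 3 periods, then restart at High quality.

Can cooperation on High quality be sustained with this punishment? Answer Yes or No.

No

Comparing payoff streams over the 4 periods until play realigns: cooperate → 45(1+δ+…+δ^3); deviate → 95 + 26(δ+…+δ^3).
Cooperation is sustained iff (45−26)(δ+…+δ^3) ≥ 95−45.
δ+…+δ^3 = 1/4·(1−(1/4)^3)/(1−1/4) = 0.3281, and (95−45)/(45−26) = 2.6316.
0.3281 < 2.6316, so cooperation is not sustainable.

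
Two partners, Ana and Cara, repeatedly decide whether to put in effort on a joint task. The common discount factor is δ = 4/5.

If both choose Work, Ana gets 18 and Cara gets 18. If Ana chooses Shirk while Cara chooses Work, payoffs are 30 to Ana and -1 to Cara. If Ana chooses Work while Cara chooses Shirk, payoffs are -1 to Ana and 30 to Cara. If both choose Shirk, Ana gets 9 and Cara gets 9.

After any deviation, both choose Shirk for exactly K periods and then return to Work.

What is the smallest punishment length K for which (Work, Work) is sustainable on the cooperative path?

IC: δ(1−δ^K)/(1−δ) ≥ (30−18)/(18−9) = 4/3.
With δ = 4/5: need 1 − δ^K ≥ 4/3·(1−4/5)/(4/5), i.e. δ^K ≤ 0.6667.
Since (4/5)^1 = 0.8000 and (4/5)^2 = 0.6400, the smallest such K is 2.

2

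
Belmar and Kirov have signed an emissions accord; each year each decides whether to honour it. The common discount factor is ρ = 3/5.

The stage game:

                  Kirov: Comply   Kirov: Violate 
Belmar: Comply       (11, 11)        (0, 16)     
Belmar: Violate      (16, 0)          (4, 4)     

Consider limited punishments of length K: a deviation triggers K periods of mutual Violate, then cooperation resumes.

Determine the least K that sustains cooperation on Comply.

IC: ρ(1−ρ^K)/(1−ρ) ≥ (16−11)/(11−4) = 5/7.
With ρ = 3/5: need 1 − ρ^K ≥ 5/7·(1−3/5)/(3/5), i.e. ρ^K ≤ 0.5238.
Since (3/5)^1 = 0.6000 and (3/5)^2 = 0.3600, the smallest such K is 2.

2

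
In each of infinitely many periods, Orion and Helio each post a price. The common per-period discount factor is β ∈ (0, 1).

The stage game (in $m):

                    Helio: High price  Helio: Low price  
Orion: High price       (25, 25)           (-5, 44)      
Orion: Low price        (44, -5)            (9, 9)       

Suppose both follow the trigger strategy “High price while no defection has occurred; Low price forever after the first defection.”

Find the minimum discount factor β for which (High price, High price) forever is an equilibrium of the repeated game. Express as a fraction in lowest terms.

One-period gain from deviating is 44 − 25 = 19. The loss is 25 − 9 = 16 in every subsequent period, with present value 16·β/(1−β).
Deviation is unprofitable when 16·β/(1−β) ≥ 19, i.e. β/(1−β) ≥ 19/16.
Equivalently β ≥ 19/(19+16) = 19/35.

19/35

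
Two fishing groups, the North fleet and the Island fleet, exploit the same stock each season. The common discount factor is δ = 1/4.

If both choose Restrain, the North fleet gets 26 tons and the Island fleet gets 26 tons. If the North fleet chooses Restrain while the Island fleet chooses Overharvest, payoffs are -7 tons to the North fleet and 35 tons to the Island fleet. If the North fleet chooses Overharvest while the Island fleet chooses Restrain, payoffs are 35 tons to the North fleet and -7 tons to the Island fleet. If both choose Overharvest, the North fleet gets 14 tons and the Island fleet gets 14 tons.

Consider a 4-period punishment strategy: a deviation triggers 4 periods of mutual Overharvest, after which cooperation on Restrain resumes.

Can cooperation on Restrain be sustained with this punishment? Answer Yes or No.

No

A one-shot deviation gives 35 now, then 14 for 4 periods, then back to 26.
Gain from deviating: (35−26) today; loss: (26−14) in each of the next 4 periods.
No-deviation condition: (26−14)(δ+…+δ^4) ≥ 35−26, i.e. δ+…+δ^4 ≥ 3/4.
At δ = 1/4: δ+…+δ^4 = 0.3320 < 0.7500.
So cooperation is not sustainable.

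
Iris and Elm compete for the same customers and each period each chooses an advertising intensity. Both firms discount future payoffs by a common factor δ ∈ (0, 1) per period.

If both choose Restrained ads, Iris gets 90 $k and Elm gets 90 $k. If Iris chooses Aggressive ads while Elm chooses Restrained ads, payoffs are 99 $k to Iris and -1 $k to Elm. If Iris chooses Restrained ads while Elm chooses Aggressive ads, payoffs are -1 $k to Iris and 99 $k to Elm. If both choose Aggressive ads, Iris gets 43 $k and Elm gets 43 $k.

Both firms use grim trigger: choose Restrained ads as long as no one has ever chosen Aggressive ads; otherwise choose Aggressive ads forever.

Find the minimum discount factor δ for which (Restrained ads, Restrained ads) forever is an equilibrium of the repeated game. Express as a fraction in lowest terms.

9/56

Cooperation forever yields 90 each period: 90/(1−δ).
Deviating yields 99 once, then 43 forever: 99 + 43δ/(1−δ).
No profitable deviation requires 90/(1−δ) ≥ 99 + 43δ/(1−δ).
Multiplying by (1−δ): 90 ≥ 99(1−δ) + 43δ = 99 − 56δ.
So 56δ ≥ 9, i.e. δ ≥ 9/56.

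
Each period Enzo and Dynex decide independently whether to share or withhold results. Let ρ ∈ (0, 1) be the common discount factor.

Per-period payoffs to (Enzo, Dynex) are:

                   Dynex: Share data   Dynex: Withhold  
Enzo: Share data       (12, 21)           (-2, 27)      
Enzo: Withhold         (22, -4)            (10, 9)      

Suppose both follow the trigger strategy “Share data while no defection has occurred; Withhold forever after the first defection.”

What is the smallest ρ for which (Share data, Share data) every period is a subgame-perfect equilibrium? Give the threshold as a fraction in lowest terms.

Enzo's threshold: (22−12)/(22−10) = 5/6.
Dynex's threshold: (27−21)/(27−9) = 1/3.
5/6 > 1/3, so Enzo binds and ρ* = 5/6.

5/6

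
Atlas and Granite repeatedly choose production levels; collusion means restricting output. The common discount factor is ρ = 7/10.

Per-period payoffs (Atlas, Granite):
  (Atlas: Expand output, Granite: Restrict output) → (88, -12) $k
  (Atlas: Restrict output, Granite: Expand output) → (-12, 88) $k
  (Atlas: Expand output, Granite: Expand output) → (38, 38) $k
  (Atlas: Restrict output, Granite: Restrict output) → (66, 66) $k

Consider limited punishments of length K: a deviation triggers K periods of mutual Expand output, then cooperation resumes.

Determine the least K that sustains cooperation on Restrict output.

No profitable deviation requires (66−38)(ρ+…+ρ^K) ≥ 88−66, i.e. ρ+…+ρ^K ≥ 11/14 ≈ 0.7857.
With ρ = 7/10, the partial sums are K=1: 0.7000, K=2: 1.1900.
K = 2 is the first length at which the sum reaches 0.7857.

2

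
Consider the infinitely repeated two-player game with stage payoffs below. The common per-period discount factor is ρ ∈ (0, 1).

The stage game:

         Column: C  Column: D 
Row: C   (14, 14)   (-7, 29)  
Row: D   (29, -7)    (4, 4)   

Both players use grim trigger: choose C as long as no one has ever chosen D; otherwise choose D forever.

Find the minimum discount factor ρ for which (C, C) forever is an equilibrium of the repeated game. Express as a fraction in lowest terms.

One-period gain from deviating is 29 − 14 = 15. The loss is 14 − 4 = 10 in every subsequent period, with present value 10·ρ/(1−ρ).
Deviation is unprofitable when 10·ρ/(1−ρ) ≥ 15, i.e. ρ/(1−ρ) ≥ 3/2.
Equivalently ρ ≥ 15/(15+10) = 3/5.

3/5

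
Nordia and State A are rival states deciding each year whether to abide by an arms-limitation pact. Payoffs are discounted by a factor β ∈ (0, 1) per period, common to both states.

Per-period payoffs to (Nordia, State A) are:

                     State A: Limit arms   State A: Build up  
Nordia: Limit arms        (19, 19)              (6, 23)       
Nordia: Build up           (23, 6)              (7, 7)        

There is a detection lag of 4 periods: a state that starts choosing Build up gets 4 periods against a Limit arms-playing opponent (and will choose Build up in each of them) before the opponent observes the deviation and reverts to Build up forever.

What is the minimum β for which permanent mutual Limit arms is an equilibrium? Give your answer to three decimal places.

A deviator earns 23 for 4 periods, then 7 forever; cooperating earns 19 forever. Multiplying the IC by (1−β):
19 ≥ 23(1−β^4) + 7β^4, so 16·β^4 ≥ 4 and β^4 ≥ 1/4.
β ≥ (1/4)^(1/4) ≈ 0.707.

0.707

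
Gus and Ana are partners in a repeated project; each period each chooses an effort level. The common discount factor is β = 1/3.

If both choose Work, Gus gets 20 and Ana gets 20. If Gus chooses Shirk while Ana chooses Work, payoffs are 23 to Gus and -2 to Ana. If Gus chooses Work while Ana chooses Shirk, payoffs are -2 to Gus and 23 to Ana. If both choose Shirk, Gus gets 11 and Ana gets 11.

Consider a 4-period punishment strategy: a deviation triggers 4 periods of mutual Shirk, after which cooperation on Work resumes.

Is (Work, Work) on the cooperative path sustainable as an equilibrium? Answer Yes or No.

A one-shot deviation gives 23 now, then 11 for 4 periods, then back to 20.
Gain from deviating: (23−20) today; loss: (20−11) in each of the next 4 periods.
No-deviation condition: (20−11)(β+…+β^4) ≥ 23−20, i.e. β+…+β^4 ≥ 1/3.
At β = 1/3: β+…+β^4 = 0.4938 ≥ 0.3333.
So cooperation is sustainable.

Yes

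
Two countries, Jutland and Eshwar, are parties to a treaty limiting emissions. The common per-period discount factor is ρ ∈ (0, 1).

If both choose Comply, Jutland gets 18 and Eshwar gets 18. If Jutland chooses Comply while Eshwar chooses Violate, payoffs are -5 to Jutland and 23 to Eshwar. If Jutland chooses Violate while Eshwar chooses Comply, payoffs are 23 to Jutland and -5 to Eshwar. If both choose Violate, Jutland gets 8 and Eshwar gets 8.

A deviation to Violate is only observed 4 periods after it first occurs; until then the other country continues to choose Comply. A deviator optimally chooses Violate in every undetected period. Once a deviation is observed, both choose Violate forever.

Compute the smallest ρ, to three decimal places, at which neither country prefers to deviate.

A deviator earns 23 for 4 periods, then 8 forever; cooperating earns 18 forever. Multiplying the IC by (1−ρ):
18 ≥ 23(1−ρ^4) + 8ρ^4, so 15·ρ^4 ≥ 5 and ρ^4 ≥ 1/3.
ρ ≥ (1/3)^(1/4) ≈ 0.760.

0.760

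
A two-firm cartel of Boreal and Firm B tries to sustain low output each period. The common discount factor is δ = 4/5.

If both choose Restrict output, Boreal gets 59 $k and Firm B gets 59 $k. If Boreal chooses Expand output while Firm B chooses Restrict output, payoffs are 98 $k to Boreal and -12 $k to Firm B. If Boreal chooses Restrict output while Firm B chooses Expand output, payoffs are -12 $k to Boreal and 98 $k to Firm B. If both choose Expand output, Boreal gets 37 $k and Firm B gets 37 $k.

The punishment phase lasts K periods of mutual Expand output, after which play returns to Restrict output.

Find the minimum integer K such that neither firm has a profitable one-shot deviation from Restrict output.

No profitable deviation requires (59−37)(δ+…+δ^K) ≥ 98−59, i.e. δ+…+δ^K ≥ 39/22 ≈ 1.7727.
With δ = 4/5, the partial sums are K=1: 0.8000, K=2: 1.4400, K=3: 1.9520.
K = 3 is the first length at which the sum reaches 1.7727.

3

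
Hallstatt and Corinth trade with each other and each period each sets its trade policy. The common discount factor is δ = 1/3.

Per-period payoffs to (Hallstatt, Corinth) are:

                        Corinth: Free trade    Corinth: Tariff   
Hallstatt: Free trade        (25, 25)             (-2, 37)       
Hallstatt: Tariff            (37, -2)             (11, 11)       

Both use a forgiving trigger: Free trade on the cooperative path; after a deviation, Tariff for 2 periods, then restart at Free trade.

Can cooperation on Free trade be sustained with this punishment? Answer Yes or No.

Comparing payoff streams over the 3 periods until play realigns: cooperate → 25(1+δ+…+δ^2); deviate → 37 + 11(δ+…+δ^2).
Cooperation is sustained iff (25−11)(δ+…+δ^2) ≥ 37−25.
δ+…+δ^2 = 1/3·(1−(1/3)^2)/(1−1/3) = 0.4444, and (37−25)/(25−11) = 0.8571.
0.4444 < 0.8571, so cooperation is not sustainable.

No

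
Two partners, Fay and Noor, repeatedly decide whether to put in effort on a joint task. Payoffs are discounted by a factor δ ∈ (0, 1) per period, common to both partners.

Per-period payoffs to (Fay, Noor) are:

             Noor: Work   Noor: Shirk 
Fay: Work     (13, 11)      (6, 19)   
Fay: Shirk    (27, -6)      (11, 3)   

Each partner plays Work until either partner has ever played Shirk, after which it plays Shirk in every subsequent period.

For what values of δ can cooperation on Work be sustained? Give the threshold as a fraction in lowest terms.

Fay: cooperation gives 13 each period; deviation gives 27 once then 11 forever.
  13/(1−δ) ≥ 27 + 11δ/(1−δ) ⇒ δ ≥ 14/16 = 7/8.
Noor: cooperation gives 11 each period; deviation gives 19 once then 3 forever.
  δ ≥ 8/16 = 1/2.
Both must hold, so the binding constraint is Fay's: δ ≥ 7/8.

7/8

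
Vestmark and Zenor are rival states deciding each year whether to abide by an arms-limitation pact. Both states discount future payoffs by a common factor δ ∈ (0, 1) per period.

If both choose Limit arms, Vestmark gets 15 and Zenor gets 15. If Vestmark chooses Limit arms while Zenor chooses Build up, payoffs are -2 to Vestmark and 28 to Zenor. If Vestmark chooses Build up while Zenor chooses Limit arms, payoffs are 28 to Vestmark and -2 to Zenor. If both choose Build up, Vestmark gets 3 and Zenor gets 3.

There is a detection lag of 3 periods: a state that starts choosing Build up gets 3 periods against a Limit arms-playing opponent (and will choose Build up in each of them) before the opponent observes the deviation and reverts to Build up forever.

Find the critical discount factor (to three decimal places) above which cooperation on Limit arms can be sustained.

Deviating for the 3 undetected periods gains 28−15 = 13 per period over cooperation, then loses 15−3 = 12 per period forever once punishment starts.
Gain: 13(1 + δ + … + δ^2); loss: 12·δ^3/(1−δ).
No profitable deviation ⇔ 13(1−δ^3) ≤ 12·δ^3, i.e. δ^3 ≥ 13/(13+12) = 13/25.
Hence δ ≥ (13/25)^(1/3) ≈ 0.804.

0.804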